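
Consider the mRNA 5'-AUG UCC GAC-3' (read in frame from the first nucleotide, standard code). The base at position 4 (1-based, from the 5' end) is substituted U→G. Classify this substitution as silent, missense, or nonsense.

Position 4 falls in codon 2: UCC → Ser.
After the substitution the codon is GCC → Ala.
Ser ≠ Ala, so this is a missense mutation.

missense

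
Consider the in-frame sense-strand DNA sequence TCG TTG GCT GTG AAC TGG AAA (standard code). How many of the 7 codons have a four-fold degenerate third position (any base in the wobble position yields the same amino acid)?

3

Codon 1 TCG (Ser): third position 4-fold.
Codon 2 TTG (Leu): third position 2-fold.
Codon 3 GCT (Ala): third position 4-fold.
Codon 4 GTG (Val): third position 4-fold.
Codon 5 AAC (Asn): third position 2-fold.
Codon 6 TGG (Trp): third position 1-fold.
Codon 7 AAA (Lys): third position 2-fold.
Four-fold degenerate third positions: 3.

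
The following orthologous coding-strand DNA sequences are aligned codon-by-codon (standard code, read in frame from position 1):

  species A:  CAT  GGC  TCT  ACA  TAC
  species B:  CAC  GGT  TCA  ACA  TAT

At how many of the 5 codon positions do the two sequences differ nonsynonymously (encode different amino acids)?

Codon 1: CAT His / CAC His — synonymous.
Codon 2: GGC Gly / GGT Gly — synonymous.
Codon 3: TCT Ser / TCA Ser — synonymous.
Codon 4: ACA Thr / ACA Thr — identical.
Codon 5: TAC Tyr / TAT Tyr — synonymous.
Nonsynonymous differences: 0.

0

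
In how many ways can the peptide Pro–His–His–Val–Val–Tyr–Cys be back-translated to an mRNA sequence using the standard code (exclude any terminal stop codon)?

1024

Pro: 4 codons.
His: 2 codons.
His: 2 codons.
Val: 4 codons.
Val: 4 codons.
Tyr: 2 codons.
Cys: 2 codons.
4 × 2 × 2 × 4 × 4 × 2 × 2 = 1024.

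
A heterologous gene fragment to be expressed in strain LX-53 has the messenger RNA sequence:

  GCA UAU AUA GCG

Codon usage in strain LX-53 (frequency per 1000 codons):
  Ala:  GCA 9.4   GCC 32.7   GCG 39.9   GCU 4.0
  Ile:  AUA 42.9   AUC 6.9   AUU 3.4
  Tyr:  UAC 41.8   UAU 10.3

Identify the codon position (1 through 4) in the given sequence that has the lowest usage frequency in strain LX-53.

Codon 1 GCA (Ala): 9.4 per 1000.
Codon 2 UAU (Tyr): 10.3 per 1000.
Codon 3 AUA (Ile): 42.9 per 1000.
Codon 4 GCG (Ala): 39.9 per 1000.
Lowest frequency is 9.4 at codon 1.

1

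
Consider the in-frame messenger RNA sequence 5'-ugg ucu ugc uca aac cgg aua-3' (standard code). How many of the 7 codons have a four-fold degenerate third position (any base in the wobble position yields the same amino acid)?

Codon 1 UGG (Trp): third position 1-fold.
Codon 2 UCU (Ser): third position 4-fold.
Codon 3 UGC (Cys): third position 2-fold.
Codon 4 UCA (Ser): third position 4-fold.
Codon 5 AAC (Asn): third position 2-fold.
Codon 6 CGG (Arg): third position 4-fold.
Codon 7 AUA (Ile): third position 3-fold.
Four-fold degenerate third positions: 3.

3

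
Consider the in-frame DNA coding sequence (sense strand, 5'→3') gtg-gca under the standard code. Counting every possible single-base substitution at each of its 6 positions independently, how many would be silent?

6

Codon 1 (GTG, Val): 3 synonymous substitutions.
Codon 2 (GCA, Ala): 3 synonymous substitutions.
Total: 3 + 3 = 6.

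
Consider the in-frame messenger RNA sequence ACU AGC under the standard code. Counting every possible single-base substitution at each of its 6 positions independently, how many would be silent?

Codon 1 (ACU, Thr): 3 synonymous substitutions.
Codon 2 (AGC, Ser): 1 synonymous substitution.
Total: 3 + 1 = 4.

4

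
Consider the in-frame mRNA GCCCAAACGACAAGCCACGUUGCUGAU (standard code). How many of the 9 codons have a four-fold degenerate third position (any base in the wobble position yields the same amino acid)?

5

Codon 1 GCC (Ala): third position 4-fold.
Codon 2 CAA (Gln): third position 2-fold.
Codon 3 ACG (Thr): third position 4-fold.
Codon 4 ACA (Thr): third position 4-fold.
Codon 5 AGC (Ser): third position 2-fold.
Codon 6 CAC (His): third position 2-fold.
Codon 7 GUU (Val): third position 4-fold.
Codon 8 GCU (Ala): third position 4-fold.
Codon 9 GAU (Asp): third position 2-fold.
Four-fold degenerate third positions: 5.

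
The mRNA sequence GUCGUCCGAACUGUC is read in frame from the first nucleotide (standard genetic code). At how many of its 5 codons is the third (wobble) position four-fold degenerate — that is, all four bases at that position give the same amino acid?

5

Codon 1 GUC (Val): third position 4-fold.
Codon 2 GUC (Val): third position 4-fold.
Codon 3 CGA (Arg): third position 4-fold.
Codon 4 ACU (Thr): third position 4-fold.
Codon 5 GUC (Val): third position 4-fold.
Four-fold degenerate third positions: 5.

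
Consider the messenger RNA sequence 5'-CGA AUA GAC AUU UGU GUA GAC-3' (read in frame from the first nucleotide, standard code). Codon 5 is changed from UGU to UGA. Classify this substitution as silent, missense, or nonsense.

nonsense

Position 15 falls in codon 5: UGU → Cys.
After the substitution the codon is UGA → Stop.
The new codon is a stop codon, so this is a nonsense mutation.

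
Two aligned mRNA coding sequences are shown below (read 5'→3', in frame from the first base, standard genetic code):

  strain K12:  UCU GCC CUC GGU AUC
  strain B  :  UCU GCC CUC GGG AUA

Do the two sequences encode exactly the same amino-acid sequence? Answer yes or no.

Codon 1: UCU Ser / UCU Ser — identical.
Codon 2: GCC Ala / GCC Ala — identical.
Codon 3: CUC Leu / CUC Leu — identical.
Codon 4: GGU Gly / GGG Gly — synonymous.
Codon 5: AUC Ile / AUA Ile — synonymous.
Nonsynonymous differences: 0 → same protein.

yes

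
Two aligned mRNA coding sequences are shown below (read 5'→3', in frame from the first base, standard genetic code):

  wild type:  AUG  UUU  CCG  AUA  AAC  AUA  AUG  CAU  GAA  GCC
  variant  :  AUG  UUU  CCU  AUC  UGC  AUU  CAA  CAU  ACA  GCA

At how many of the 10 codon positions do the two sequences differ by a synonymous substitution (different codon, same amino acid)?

Codon 1: AUG Met / AUG Met — identical.
Codon 2: UUU Phe / UUU Phe — identical.
Codon 3: CCG Pro / CCU Pro — synonymous.
Codon 4: AUA Ile / AUC Ile — synonymous.
Codon 5: AAC Asn / UGC Cys — nonsynonymous.
Codon 6: AUA Ile / AUU Ile — synonymous.
Codon 7: AUG Met / CAA Gln — nonsynonymous.
Codon 8: CAU His / CAU His — identical.
Codon 9: GAA Glu / ACA Thr — nonsynonymous.
Codon 10: GCC Ala / GCA Ala — synonymous.
Synonymous differences: 4.

4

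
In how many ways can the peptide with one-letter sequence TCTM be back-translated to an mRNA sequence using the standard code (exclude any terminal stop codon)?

Thr: 4 codons.
Cys: 2 codons.
Thr: 4 codons.
Met: 1 codon.
4 × 2 × 4 × 1 = 32.

32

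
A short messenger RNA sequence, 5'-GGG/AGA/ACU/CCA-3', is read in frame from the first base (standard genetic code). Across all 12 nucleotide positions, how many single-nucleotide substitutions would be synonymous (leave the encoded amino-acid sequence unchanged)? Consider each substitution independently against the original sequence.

11

Codon 1 (GGG, Gly): 3 synonymous substitutions.
Codon 2 (AGA, Arg): 2 synonymous substitutions.
Codon 3 (ACU, Thr): 3 synonymous substitutions.
Codon 4 (CCA, Pro): 3 synonymous substitutions.
Total: 3 + 2 + 3 + 3 = 11.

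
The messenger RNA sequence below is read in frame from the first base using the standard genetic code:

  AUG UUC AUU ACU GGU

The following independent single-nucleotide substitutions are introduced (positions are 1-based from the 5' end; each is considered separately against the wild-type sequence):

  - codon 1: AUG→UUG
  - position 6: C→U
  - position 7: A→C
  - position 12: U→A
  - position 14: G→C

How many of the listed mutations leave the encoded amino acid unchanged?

Codon 1: AUG (Met) → UUG (Leu) — missense.
Codon 2: UUC (Phe) → UUU (Phe) — synonymous.
Codon 3: AUU (Ile) → CUU (Leu) — missense.
Codon 4: ACU (Thr) → ACA (Thr) — synonymous.
Codon 5: GGU (Gly) → GCU (Ala) — missense.
Synonymous: 2 of 5.

2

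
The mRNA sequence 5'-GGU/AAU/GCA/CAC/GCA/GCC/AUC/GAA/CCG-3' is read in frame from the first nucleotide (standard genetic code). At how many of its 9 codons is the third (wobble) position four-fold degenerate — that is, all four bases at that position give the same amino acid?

5

Codon 1 GGU (Gly): third position 4-fold.
Codon 2 AAU (Asn): third position 2-fold.
Codon 3 GCA (Ala): third position 4-fold.
Codon 4 CAC (His): third position 2-fold.
Codon 5 GCA (Ala): third position 4-fold.
Codon 6 GCC (Ala): third position 4-fold.
Codon 7 AUC (Ile): third position 3-fold.
Codon 8 GAA (Glu): third position 2-fold.
Codon 9 CCG (Pro): third position 4-fold.
Four-fold degenerate third positions: 5.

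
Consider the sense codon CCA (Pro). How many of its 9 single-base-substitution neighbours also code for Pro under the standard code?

3

Position 1: none → 0 synonymous.
Position 2: none → 0 synonymous.
Position 3: CCT, CCC, CCG → 3 synonymous.
Total: 0 + 0 + 3 = 3.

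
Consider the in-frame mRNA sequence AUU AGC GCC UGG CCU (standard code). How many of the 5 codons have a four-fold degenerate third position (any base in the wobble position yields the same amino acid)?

Codon 1 AUU (Ile): third position 3-fold.
Codon 2 AGC (Ser): third position 2-fold.
Codon 3 GCC (Ala): third position 4-fold.
Codon 4 UGG (Trp): third position 1-fold.
Codon 5 CCU (Pro): third position 4-fold.
Four-fold degenerate third positions: 2.

2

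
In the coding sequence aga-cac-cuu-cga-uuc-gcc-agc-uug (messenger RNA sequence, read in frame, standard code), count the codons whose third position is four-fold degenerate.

Codon 1 AGA (Arg): third position 2-fold.
Codon 2 CAC (His): third position 2-fold.
Codon 3 CUU (Leu): third position 4-fold.
Codon 4 CGA (Arg): third position 4-fold.
Codon 5 UUC (Phe): third position 2-fold.
Codon 6 GCC (Ala): third position 4-fold.
Codon 7 AGC (Ser): third position 2-fold.
Codon 8 UUG (Leu): third position 2-fold.
Four-fold degenerate third positions: 3.

3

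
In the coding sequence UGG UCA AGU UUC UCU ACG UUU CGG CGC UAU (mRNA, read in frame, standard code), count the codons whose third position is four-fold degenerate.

5

Codon 1 UGG (Trp): third position 1-fold.
Codon 2 UCA (Ser): third position 4-fold.
Codon 3 AGU (Ser): third position 2-fold.
Codon 4 UUC (Phe): third position 2-fold.
Codon 5 UCU (Ser): third position 4-fold.
Codon 6 ACG (Thr): third position 4-fold.
Codon 7 UUU (Phe): third position 2-fold.
Codon 8 CGG (Arg): third position 4-fold.
Codon 9 CGC (Arg): third position 4-fold.
Codon 10 UAU (Tyr): third position 2-fold.
Four-fold degenerate third positions: 5.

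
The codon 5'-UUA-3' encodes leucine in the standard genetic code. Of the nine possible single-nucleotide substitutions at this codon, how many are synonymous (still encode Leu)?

Position 1: CUA → 1 synonymous.
Position 2: none → 0 synonymous.
Position 3: UUG → 1 synonymous.
Total: 1 + 0 + 1 = 2.

2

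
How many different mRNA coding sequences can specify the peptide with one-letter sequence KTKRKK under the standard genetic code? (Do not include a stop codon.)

Lys: 2 codons.
Thr: 4 codons.
Lys: 2 codons.
Arg: 6 codons.
Lys: 2 codons.
Lys: 2 codons.
2 × 4 × 2 × 6 × 2 × 2 = 384.

384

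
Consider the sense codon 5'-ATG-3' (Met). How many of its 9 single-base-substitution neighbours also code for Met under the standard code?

Position 1: none → 0 synonymous.
Position 2: none → 0 synonymous.
Position 3: none → 0 synonymous.
Total: 0 + 0 + 0 = 0.

0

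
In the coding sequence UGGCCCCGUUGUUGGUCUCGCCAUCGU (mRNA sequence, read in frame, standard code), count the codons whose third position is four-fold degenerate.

Codon 1 UGG (Trp): third position 1-fold.
Codon 2 CCC (Pro): third position 4-fold.
Codon 3 CGU (Arg): third position 4-fold.
Codon 4 UGU (Cys): third position 2-fold.
Codon 5 UGG (Trp): third position 1-fold.
Codon 6 UCU (Ser): third position 4-fold.
Codon 7 CGC (Arg): third position 4-fold.
Codon 8 CAU (His): third position 2-fold.
Codon 9 CGU (Arg): third position 4-fold.
Four-fold degenerate third positions: 5.

5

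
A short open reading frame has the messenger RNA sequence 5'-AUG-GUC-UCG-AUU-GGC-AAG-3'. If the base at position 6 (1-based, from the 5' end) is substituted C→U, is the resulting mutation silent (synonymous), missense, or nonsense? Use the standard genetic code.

silent

Position 6 falls in codon 2: GUC → Val.
After the substitution the codon is GUU → Val.
Both encode Val, so the change is synonymous.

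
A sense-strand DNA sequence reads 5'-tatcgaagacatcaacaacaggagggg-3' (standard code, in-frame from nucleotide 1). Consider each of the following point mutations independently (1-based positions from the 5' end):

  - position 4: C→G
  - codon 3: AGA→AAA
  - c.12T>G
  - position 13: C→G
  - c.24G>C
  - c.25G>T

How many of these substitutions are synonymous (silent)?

0

Codon 2: CGA (Arg) → GGA (Gly) — missense.
Codon 3: AGA (Arg) → AAA (Lys) — missense.
Codon 4: CAT (His) → CAG (Gln) — missense.
Codon 5: CAA (Gln) → GAA (Glu) — missense.
Codon 8: GAG (Glu) → GAC (Asp) — missense.
Codon 9: GGG (Gly) → TGG (Trp) — missense.
Synonymous: 0 of 6.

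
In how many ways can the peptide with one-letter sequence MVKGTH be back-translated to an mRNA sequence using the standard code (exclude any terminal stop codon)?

Met: 1 codon.
Val: 4 codons.
Lys: 2 codons.
Gly: 4 codons.
Thr: 4 codons.
His: 2 codons.
1 × 4 × 2 × 4 × 4 × 2 = 256.

256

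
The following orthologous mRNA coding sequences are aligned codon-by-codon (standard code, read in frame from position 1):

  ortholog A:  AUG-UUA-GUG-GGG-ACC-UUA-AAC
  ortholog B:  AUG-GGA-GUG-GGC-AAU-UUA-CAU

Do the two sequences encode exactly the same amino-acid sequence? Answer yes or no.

no

Codon 1: AUG Met / AUG Met — identical.
Codon 2: UUA Leu / GGA Gly — nonsynonymous.
Codon 3: GUG Val / GUG Val — identical.
Codon 4: GGG Gly / GGC Gly — synonymous.
Codon 5: ACC Thr / AAU Asn — nonsynonymous.
Codon 6: UUA Leu / UUA Leu — identical.
Codon 7: AAC Asn / CAU His — nonsynonymous.
Nonsynonymous differences: 3 → different protein.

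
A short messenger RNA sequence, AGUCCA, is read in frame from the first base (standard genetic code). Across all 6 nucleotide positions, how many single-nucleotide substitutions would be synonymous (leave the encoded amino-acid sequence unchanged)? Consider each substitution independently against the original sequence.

4

Codon 1 (AGU, Ser): 1 synonymous substitution.
Codon 2 (CCA, Pro): 3 synonymous substitutions.
Total: 1 + 3 = 4.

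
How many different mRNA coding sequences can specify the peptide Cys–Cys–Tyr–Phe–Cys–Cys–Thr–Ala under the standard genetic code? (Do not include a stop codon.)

1024

Cys: 2 codons.
Cys: 2 codons.
Tyr: 2 codons.
Phe: 2 codons.
Cys: 2 codons.
Cys: 2 codons.
Thr: 4 codons.
Ala: 4 codons.
2 × 2 × 2 × 2 × 2 × 2 × 4 × 4 = 1024.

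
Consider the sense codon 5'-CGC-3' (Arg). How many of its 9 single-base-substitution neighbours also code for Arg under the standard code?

Position 1: none → 0 synonymous.
Position 2: none → 0 synonymous.
Position 3: CGT, CGA, CGG → 3 synonymous.
Total: 0 + 0 + 3 = 3.

3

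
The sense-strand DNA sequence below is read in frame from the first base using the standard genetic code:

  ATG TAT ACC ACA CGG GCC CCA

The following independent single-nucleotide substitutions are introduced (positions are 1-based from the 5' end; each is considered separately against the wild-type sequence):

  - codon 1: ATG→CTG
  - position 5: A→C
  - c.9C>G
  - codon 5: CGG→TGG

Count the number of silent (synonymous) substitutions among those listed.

Codon 1: ATG (Met) → CTG (Leu) — missense.
Codon 2: TAT (Tyr) → TCT (Ser) — missense.
Codon 3: ACC (Thr) → ACG (Thr) — synonymous.
Codon 5: CGG (Arg) → TGG (Trp) — missense.
Synonymous: 1 of 4.

1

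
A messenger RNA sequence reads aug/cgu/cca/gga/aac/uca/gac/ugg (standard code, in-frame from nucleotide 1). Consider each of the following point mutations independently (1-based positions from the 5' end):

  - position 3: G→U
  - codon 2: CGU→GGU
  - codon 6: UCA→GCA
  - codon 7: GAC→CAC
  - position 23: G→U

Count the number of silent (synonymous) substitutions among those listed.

0

Codon 1: AUG (Met) → AUU (Ile) — missense.
Codon 2: CGU (Arg) → GGU (Gly) — missense.
Codon 6: UCA (Ser) → GCA (Ala) — missense.
Codon 7: GAC (Asp) → CAC (His) — missense.
Codon 8: UGG (Trp) → UUG (Leu) — missense.
Synonymous: 0 of 5.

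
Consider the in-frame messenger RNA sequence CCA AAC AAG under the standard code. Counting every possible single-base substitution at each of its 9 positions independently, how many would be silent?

5

Codon 1 (CCA, Pro): 3 synonymous substitutions.
Codon 2 (AAC, Asn): 1 synonymous substitution.
Codon 3 (AAG, Lys): 1 synonymous substitution.
Total: 3 + 1 + 1 = 5.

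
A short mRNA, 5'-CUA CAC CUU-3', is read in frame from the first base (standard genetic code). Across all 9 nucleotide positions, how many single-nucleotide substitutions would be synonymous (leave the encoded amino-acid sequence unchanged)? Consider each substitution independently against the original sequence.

Codon 1 (CUA, Leu): 4 synonymous substitutions.
Codon 2 (CAC, His): 1 synonymous substitution.
Codon 3 (CUU, Leu): 3 synonymous substitutions.
Total: 4 + 1 + 3 = 8.

8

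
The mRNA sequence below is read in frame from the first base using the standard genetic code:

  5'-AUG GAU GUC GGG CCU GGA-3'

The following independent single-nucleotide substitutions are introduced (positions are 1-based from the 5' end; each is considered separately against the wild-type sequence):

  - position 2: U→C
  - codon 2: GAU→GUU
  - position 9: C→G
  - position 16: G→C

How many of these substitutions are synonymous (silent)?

1

Codon 1: AUG (Met) → ACG (Thr) — missense.
Codon 2: GAU (Asp) → GUU (Val) — missense.
Codon 3: GUC (Val) → GUG (Val) — synonymous.
Codon 6: GGA (Gly) → CGA (Arg) — missense.
Synonymous: 1 of 4.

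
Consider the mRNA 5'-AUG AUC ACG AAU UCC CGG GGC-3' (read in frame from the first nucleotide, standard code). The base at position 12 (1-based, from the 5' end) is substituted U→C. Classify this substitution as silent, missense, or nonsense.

silent

Position 12 falls in codon 4: AAU → Asn.
After the substitution the codon is AAC → Asn.
Both encode Asn, so the change is synonymous.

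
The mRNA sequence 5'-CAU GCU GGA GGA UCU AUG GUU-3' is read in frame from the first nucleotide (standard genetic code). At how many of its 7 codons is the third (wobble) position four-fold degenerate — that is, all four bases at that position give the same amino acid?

5

Codon 1 CAU (His): third position 2-fold.
Codon 2 GCU (Ala): third position 4-fold.
Codon 3 GGA (Gly): third position 4-fold.
Codon 4 GGA (Gly): third position 4-fold.
Codon 5 UCU (Ser): third position 4-fold.
Codon 6 AUG (Met): third position 1-fold.
Codon 7 GUU (Val): third position 4-fold.
Four-fold degenerate third positions: 5.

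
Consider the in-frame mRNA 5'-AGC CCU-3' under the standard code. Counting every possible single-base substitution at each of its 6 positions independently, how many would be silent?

Codon 1 (AGC, Ser): 1 synonymous substitution.
Codon 2 (CCU, Pro): 3 synonymous substitutions.
Total: 1 + 3 = 4.

4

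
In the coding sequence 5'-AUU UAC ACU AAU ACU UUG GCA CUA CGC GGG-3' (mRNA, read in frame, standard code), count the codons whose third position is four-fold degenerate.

6

Codon 1 AUU (Ile): third position 3-fold.
Codon 2 UAC (Tyr): third position 2-fold.
Codon 3 ACU (Thr): third position 4-fold.
Codon 4 AAU (Asn): third position 2-fold.
Codon 5 ACU (Thr): third position 4-fold.
Codon 6 UUG (Leu): third position 2-fold.
Codon 7 GCA (Ala): third position 4-fold.
Codon 8 CUA (Leu): third position 4-fold.
Codon 9 CGC (Arg): third position 4-fold.
Codon 10 GGG (Gly): third position 4-fold.
Four-fold degenerate third positions: 6.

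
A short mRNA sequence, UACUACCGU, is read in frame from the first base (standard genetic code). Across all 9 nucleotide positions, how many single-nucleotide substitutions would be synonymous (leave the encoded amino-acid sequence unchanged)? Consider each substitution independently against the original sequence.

5

Codon 1 (UAC, Tyr): 1 synonymous substitution.
Codon 2 (UAC, Tyr): 1 synonymous substitution.
Codon 3 (CGU, Arg): 3 synonymous substitutions.
Total: 1 + 1 + 3 = 5.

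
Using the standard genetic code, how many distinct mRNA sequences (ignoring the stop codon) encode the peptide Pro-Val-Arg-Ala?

384

Pro: 4 codons.
Val: 4 codons.
Arg: 6 codons.
Ala: 4 codons.
4 × 4 × 6 × 4 = 384.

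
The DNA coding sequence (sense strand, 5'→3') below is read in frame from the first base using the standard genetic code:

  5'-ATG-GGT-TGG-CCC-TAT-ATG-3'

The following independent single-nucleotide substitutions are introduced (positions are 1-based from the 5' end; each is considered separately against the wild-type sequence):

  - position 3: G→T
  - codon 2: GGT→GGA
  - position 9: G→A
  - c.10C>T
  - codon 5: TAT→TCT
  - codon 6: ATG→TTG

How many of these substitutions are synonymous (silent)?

Codon 1: ATG (Met) → ATT (Ile) — missense.
Codon 2: GGT (Gly) → GGA (Gly) — synonymous.
Codon 3: TGG (Trp) → TGA (Stop) — nonsense.
Codon 4: CCC (Pro) → TCC (Ser) — missense.
Codon 5: TAT (Tyr) → TCT (Ser) — missense.
Codon 6: ATG (Met) → TTG (Leu) — missense.
Synonymous: 1 of 6.

1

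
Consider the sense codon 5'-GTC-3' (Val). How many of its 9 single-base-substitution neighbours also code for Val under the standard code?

Position 1: none → 0 synonymous.
Position 2: none → 0 synonymous.
Position 3: GTT, GTA, GTG → 3 synonymous.
Total: 0 + 0 + 3 = 3.

3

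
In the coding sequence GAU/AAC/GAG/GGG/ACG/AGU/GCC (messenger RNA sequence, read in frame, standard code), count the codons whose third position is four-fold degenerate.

3

Codon 1 GAU (Asp): third position 2-fold.
Codon 2 AAC (Asn): third position 2-fold.
Codon 3 GAG (Glu): third position 2-fold.
Codon 4 GGG (Gly): third position 4-fold.
Codon 5 ACG (Thr): third position 4-fold.
Codon 6 AGU (Ser): third position 2-fold.
Codon 7 GCC (Ala): third position 4-fold.
Four-fold degenerate third positions: 3.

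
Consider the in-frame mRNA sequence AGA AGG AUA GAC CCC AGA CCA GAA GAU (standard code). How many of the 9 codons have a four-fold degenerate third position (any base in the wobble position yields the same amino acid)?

2

Codon 1 AGA (Arg): third position 2-fold.
Codon 2 AGG (Arg): third position 2-fold.
Codon 3 AUA (Ile): third position 3-fold.
Codon 4 GAC (Asp): third position 2-fold.
Codon 5 CCC (Pro): third position 4-fold.
Codon 6 AGA (Arg): third position 2-fold.
Codon 7 CCA (Pro): third position 4-fold.
Codon 8 GAA (Glu): third position 2-fold.
Codon 9 GAU (Asp): third position 2-fold.
Four-fold degenerate third positions: 2.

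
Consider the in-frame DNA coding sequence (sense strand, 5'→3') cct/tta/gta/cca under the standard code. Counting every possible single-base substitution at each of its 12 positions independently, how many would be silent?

11

Codon 1 (CCT, Pro): 3 synonymous substitutions.
Codon 2 (TTA, Leu): 2 synonymous substitutions.
Codon 3 (GTA, Val): 3 synonymous substitutions.
Codon 4 (CCA, Pro): 3 synonymous substitutions.
Total: 3 + 2 + 3 + 3 = 11.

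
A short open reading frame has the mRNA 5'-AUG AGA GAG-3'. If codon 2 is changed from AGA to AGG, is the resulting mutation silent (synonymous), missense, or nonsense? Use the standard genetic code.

silent

Position 6 falls in codon 2: AGA → Arg.
After the substitution the codon is AGG → Arg.
Both encode Arg, so the change is synonymous.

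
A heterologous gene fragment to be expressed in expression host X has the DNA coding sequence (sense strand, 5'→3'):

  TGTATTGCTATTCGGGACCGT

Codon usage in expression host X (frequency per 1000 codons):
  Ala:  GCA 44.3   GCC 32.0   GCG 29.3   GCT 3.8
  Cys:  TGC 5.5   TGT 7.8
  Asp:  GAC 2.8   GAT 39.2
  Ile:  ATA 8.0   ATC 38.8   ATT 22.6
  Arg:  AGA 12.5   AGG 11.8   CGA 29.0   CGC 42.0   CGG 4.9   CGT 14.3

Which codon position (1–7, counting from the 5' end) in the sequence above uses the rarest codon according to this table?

Codon 1 TGT (Cys): 7.8 per 1000.
Codon 2 ATT (Ile): 22.6 per 1000.
Codon 3 GCT (Ala): 3.8 per 1000.
Codon 4 ATT (Ile): 22.6 per 1000.
Codon 5 CGG (Arg): 4.9 per 1000.
Codon 6 GAC (Asp): 2.8 per 1000.
Codon 7 CGT (Arg): 14.3 per 1000.
Lowest frequency is 2.8 at codon 6.

6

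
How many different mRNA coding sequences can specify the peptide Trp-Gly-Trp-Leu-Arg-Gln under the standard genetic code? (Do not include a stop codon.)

288

Trp: 1 codon.
Gly: 4 codons.
Trp: 1 codon.
Leu: 6 codons.
Arg: 6 codons.
Gln: 2 codons.
1 × 4 × 1 × 6 × 6 × 2 = 288.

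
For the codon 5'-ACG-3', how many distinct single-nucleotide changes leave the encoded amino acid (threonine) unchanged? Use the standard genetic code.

Position 1: none → 0 synonymous.
Position 2: none → 0 synonymous.
Position 3: ACU, ACC, ACA → 3 synonymous.
Total: 0 + 0 + 3 = 3.

3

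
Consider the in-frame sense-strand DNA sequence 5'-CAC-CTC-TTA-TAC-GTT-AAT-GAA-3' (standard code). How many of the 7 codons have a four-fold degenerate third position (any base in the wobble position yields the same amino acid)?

Codon 1 CAC (His): third position 2-fold.
Codon 2 CTC (Leu): third position 4-fold.
Codon 3 TTA (Leu): third position 2-fold.
Codon 4 TAC (Tyr): third position 2-fold.
Codon 5 GTT (Val): third position 4-fold.
Codon 6 AAT (Asn): third position 2-fold.
Codon 7 GAA (Glu): third position 2-fold.
Four-fold degenerate third positions: 2.

2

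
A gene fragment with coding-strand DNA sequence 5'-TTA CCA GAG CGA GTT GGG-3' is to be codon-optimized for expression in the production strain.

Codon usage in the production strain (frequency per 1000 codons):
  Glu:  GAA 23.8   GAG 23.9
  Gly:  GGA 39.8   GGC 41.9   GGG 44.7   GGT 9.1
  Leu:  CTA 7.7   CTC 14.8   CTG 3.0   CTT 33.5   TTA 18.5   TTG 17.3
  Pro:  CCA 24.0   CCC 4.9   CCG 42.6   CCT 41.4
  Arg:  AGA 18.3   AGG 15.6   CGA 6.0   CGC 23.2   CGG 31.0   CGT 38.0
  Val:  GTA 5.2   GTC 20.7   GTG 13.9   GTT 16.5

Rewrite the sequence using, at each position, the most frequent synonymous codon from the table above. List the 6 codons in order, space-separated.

Codon 1 (Leu): best is CTT at 33.5.
Codon 2 (Pro): best is CCG at 42.6.
Codon 3 (Glu): best is GAG at 23.9.
Codon 4 (Arg): best is CGT at 38.0.
Codon 5 (Val): best is GTC at 20.7.
Codon 6 (Gly): best is GGG at 44.7.

CTT CCG GAG CGT GTC GGG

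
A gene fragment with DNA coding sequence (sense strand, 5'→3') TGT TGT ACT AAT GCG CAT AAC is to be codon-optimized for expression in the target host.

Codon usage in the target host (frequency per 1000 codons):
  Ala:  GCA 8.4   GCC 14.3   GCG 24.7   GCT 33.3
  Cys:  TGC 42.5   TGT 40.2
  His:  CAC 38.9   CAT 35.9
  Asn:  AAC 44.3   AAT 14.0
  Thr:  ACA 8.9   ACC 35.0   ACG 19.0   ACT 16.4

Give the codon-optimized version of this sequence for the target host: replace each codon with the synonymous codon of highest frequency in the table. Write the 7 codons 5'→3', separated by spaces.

Codon 1 (Cys): best is TGC at 42.5.
Codon 2 (Cys): best is TGC at 42.5.
Codon 3 (Thr): best is ACC at 35.0.
Codon 4 (Asn): best is AAC at 44.3.
Codon 5 (Ala): best is GCT at 33.3.
Codon 6 (His): best is CAC at 38.9.
Codon 7 (Asn): best is AAC at 44.3.

TGC TGC ACC AAC GCT CAC AAC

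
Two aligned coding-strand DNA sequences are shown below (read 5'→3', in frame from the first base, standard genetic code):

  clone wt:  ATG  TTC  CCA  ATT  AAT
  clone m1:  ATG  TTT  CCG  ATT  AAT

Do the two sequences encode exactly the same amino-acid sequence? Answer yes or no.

yes

Codon 1: ATG Met / ATG Met — identical.
Codon 2: TTC Phe / TTT Phe — synonymous.
Codon 3: CCA Pro / CCG Pro — synonymous.
Codon 4: ATT Ile / ATT Ile — identical.
Codon 5: AAT Asn / AAT Asn — identical.
Nonsynonymous differences: 0 → same protein.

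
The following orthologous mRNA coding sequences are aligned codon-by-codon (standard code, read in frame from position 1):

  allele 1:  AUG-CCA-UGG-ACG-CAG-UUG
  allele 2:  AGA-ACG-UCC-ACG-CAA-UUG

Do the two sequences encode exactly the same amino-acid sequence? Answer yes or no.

no

Codon 1: AUG Met / AGA Arg — nonsynonymous.
Codon 2: CCA Pro / ACG Thr — nonsynonymous.
Codon 3: UGG Trp / UCC Ser — nonsynonymous.
Codon 4: ACG Thr / ACG Thr — identical.
Codon 5: CAG Gln / CAA Gln — synonymous.
Codon 6: UUG Leu / UUG Leu — identical.
Nonsynonymous differences: 3 → different protein.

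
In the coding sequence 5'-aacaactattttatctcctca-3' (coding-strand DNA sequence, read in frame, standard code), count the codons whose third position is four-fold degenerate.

2

Codon 1 AAC (Asn): third position 2-fold.
Codon 2 AAC (Asn): third position 2-fold.
Codon 3 TAT (Tyr): third position 2-fold.
Codon 4 TTT (Phe): third position 2-fold.
Codon 5 ATC (Ile): third position 3-fold.
Codon 6 TCC (Ser): third position 4-fold.
Codon 7 TCA (Ser): third position 4-fold.
Four-fold degenerate third positions: 2.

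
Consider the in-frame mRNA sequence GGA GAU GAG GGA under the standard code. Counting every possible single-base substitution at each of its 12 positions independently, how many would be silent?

8

Codon 1 (GGA, Gly): 3 synonymous substitutions.
Codon 2 (GAU, Asp): 1 synonymous substitution.
Codon 3 (GAG, Glu): 1 synonymous substitution.
Codon 4 (GGA, Gly): 3 synonymous substitutions.
Total: 3 + 1 + 1 + 3 = 8.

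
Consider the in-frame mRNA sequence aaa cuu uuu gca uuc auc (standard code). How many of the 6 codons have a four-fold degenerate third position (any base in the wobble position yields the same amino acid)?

2

Codon 1 AAA (Lys): third position 2-fold.
Codon 2 CUU (Leu): third position 4-fold.
Codon 3 UUU (Phe): third position 2-fold.
Codon 4 GCA (Ala): third position 4-fold.
Codon 5 UUC (Phe): third position 2-fold.
Codon 6 AUC (Ile): third position 3-fold.
Four-fold degenerate third positions: 2.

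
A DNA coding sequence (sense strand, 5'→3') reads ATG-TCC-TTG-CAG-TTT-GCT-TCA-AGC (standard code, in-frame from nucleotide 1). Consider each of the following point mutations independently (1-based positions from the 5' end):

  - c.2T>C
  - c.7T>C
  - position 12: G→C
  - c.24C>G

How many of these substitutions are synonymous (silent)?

Codon 1: ATG (Met) → ACG (Thr) — missense.
Codon 3: TTG (Leu) → CTG (Leu) — synonymous.
Codon 4: CAG (Gln) → CAC (His) — missense.
Codon 8: AGC (Ser) → AGG (Arg) — missense.
Synonymous: 1 of 4.

1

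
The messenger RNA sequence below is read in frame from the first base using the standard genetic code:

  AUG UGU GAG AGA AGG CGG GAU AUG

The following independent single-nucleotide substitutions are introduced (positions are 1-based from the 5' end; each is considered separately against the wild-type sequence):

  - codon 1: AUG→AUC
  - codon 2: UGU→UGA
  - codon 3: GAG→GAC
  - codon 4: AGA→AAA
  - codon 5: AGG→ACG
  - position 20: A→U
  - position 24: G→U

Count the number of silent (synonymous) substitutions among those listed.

Codon 1: AUG (Met) → AUC (Ile) — missense.
Codon 2: UGU (Cys) → UGA (Stop) — nonsense.
Codon 3: GAG (Glu) → GAC (Asp) — missense.
Codon 4: AGA (Arg) → AAA (Lys) — missense.
Codon 5: AGG (Arg) → ACG (Thr) — missense.
Codon 7: GAU (Asp) → GUU (Val) — missense.
Codon 8: AUG (Met) → AUU (Ile) — missense.
Synonymous: 0 of 7.

0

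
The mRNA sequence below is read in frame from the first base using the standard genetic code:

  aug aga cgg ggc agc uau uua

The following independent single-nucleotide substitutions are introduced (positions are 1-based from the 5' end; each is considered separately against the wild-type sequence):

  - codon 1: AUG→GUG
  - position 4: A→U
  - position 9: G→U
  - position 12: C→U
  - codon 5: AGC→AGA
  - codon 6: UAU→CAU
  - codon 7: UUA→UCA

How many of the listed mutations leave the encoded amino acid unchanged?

Codon 1: AUG (Met) → GUG (Val) — missense.
Codon 2: AGA (Arg) → UGA (Stop) — nonsense.
Codon 3: CGG (Arg) → CGU (Arg) — synonymous.
Codon 4: GGC (Gly) → GGU (Gly) — synonymous.
Codon 5: AGC (Ser) → AGA (Arg) — missense.
Codon 6: UAU (Tyr) → CAU (His) — missense.
Codon 7: UUA (Leu) → UCA (Ser) — missense.
Synonymous: 2 of 7.

2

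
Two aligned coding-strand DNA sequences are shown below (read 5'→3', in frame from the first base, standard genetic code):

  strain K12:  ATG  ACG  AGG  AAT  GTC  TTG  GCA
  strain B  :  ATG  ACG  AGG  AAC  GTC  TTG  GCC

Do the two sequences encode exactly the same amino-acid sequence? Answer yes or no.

Codon 1: ATG Met / ATG Met — identical.
Codon 2: ACG Thr / ACG Thr — identical.
Codon 3: AGG Arg / AGG Arg — identical.
Codon 4: AAT Asn / AAC Asn — synonymous.
Codon 5: GTC Val / GTC Val — identical.
Codon 6: TTG Leu / TTG Leu — identical.
Codon 7: GCA Ala / GCC Ala — synonymous.
Nonsynonymous differences: 0 → same protein.

yes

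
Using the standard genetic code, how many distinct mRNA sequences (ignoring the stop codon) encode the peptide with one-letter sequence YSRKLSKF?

20736

Tyr: 2 codons.
Ser: 6 codons.
Arg: 6 codons.
Lys: 2 codons.
Leu: 6 codons.
Ser: 6 codons.
Lys: 2 codons.
Phe: 2 codons.
2 × 6 × 6 × 2 × 6 × 6 × 2 × 2 = 20736.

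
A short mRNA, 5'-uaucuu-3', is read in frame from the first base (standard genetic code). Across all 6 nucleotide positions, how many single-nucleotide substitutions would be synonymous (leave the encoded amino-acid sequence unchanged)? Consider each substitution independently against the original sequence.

4

Codon 1 (UAU, Tyr): 1 synonymous substitution.
Codon 2 (CUU, Leu): 3 synonymous substitutions.
Total: 1 + 3 = 4.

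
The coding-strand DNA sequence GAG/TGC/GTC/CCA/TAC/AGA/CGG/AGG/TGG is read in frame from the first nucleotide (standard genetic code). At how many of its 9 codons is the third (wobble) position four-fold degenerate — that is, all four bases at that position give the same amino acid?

Codon 1 GAG (Glu): third position 2-fold.
Codon 2 TGC (Cys): third position 2-fold.
Codon 3 GTC (Val): third position 4-fold.
Codon 4 CCA (Pro): third position 4-fold.
Codon 5 TAC (Tyr): third position 2-fold.
Codon 6 AGA (Arg): third position 2-fold.
Codon 7 CGG (Arg): third position 4-fold.
Codon 8 AGG (Arg): third position 2-fold.
Codon 9 TGG (Trp): third position 1-fold.
Four-fold degenerate third positions: 3.

3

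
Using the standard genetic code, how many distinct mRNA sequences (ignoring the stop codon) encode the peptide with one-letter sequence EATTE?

256

Glu: 2 codons.
Ala: 4 codons.
Thr: 4 codons.
Thr: 4 codons.
Glu: 2 codons.
2 × 4 × 4 × 4 × 2 = 256.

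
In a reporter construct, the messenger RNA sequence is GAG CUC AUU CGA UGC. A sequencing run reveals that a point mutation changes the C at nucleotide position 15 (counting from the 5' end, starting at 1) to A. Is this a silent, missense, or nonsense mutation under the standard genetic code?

nonsense

Position 15 falls in codon 5: UGC → Cys.
After the substitution the codon is UGA → Stop.
The new codon is a stop codon, so this is a nonsense mutation.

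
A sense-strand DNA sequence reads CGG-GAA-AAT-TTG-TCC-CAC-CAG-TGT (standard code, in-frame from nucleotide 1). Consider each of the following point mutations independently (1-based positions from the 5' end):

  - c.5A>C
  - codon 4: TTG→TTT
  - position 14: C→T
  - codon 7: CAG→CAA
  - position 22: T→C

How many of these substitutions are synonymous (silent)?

Codon 2: GAA (Glu) → GCA (Ala) — missense.
Codon 4: TTG (Leu) → TTT (Phe) — missense.
Codon 5: TCC (Ser) → TTC (Phe) — missense.
Codon 7: CAG (Gln) → CAA (Gln) — synonymous.
Codon 8: TGT (Cys) → CGT (Arg) — missense.
Synonymous: 1 of 5.

1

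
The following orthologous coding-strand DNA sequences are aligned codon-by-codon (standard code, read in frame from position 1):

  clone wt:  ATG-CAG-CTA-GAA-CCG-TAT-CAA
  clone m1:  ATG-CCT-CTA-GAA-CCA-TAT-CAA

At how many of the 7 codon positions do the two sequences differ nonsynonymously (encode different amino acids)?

1

Codon 1: ATG Met / ATG Met — identical.
Codon 2: CAG Gln / CCT Pro — nonsynonymous.
Codon 3: CTA Leu / CTA Leu — identical.
Codon 4: GAA Glu / GAA Glu — identical.
Codon 5: CCG Pro / CCA Pro — synonymous.
Codon 6: TAT Tyr / TAT Tyr — identical.
Codon 7: CAA Gln / CAA Gln — identical.
Nonsynonymous differences: 1.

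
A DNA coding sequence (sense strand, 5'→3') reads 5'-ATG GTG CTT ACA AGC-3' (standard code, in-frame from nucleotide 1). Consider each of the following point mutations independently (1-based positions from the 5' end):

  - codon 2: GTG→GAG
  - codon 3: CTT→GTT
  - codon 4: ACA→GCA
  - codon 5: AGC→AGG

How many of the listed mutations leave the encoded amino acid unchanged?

Codon 2: GTG (Val) → GAG (Glu) — missense.
Codon 3: CTT (Leu) → GTT (Val) — missense.
Codon 4: ACA (Thr) → GCA (Ala) — missense.
Codon 5: AGC (Ser) → AGG (Arg) — missense.
Synonymous: 0 of 4.

0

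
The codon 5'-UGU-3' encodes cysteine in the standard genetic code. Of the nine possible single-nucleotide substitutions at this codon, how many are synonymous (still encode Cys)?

1

Position 1: none → 0 synonymous.
Position 2: none → 0 synonymous.
Position 3: UGC → 1 synonymous.
Total: 0 + 0 + 1 = 1.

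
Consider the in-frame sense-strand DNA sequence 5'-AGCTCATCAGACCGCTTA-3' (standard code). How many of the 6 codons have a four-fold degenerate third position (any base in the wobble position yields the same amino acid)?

3

Codon 1 AGC (Ser): third position 2-fold.
Codon 2 TCA (Ser): third position 4-fold.
Codon 3 TCA (Ser): third position 4-fold.
Codon 4 GAC (Asp): third position 2-fold.
Codon 5 CGC (Arg): third position 4-fold.
Codon 6 TTA (Leu): third position 2-fold.
Four-fold degenerate third positions: 3.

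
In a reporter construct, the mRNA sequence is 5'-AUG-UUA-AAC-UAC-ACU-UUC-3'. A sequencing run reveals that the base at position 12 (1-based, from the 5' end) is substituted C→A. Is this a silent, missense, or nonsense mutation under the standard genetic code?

nonsense

Position 12 falls in codon 4: UAC → Tyr.
After the substitution the codon is UAA → Stop.
The new codon is a stop codon, so this is a nonsense mutation.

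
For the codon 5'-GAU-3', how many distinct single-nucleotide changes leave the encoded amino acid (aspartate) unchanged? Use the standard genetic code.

Position 1: none → 0 synonymous.
Position 2: none → 0 synonymous.
Position 3: GAC → 1 synonymous.
Total: 0 + 0 + 1 = 1.

1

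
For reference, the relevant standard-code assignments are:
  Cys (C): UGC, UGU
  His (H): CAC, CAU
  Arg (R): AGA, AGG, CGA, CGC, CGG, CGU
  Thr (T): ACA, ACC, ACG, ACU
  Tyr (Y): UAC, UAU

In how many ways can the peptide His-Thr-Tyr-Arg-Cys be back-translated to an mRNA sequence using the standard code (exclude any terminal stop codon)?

His: 2 codons.
Thr: 4 codons.
Tyr: 2 codons.
Arg: 6 codons.
Cys: 2 codons.
2 × 4 × 2 × 6 × 2 = 192.

192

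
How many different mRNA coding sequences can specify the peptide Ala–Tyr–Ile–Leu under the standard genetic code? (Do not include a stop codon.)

Ala: 4 codons.
Tyr: 2 codons.
Ile: 3 codons.
Leu: 6 codons.
4 × 2 × 3 × 6 = 144.

144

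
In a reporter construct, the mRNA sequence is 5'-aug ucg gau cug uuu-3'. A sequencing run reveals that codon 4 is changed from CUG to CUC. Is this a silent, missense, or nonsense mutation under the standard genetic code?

Position 12 falls in codon 4: CUG → Leu.
After the substitution the codon is CUC → Leu.
Both encode Leu, so the change is synonymous.

silent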